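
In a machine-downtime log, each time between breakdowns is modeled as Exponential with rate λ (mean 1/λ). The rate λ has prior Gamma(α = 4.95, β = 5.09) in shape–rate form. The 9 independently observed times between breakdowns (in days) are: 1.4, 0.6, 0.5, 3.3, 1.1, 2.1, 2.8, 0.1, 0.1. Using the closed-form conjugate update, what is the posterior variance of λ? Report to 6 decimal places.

With a Gamma(shape α, rate β) prior on the exponential rate λ, the posterior after n observations with total T = Σxᵢ is Gamma(α+n, β+T).
Sum of observations T = 12.0 days; n = 9.
Posterior: Gamma(4.95+9, 5.09+12.0) = Gamma(13.95, 17.09).
Var = α/β² = 0.047763.

0.047763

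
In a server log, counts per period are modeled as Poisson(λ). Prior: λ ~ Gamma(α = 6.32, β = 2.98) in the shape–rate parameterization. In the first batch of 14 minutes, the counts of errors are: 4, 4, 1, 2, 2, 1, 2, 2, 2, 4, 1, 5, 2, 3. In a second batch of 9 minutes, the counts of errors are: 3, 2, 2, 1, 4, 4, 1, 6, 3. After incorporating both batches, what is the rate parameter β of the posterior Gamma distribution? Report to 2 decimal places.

25.98

With a Gamma(shape α, rate β) prior, the Poisson likelihood is conjugate: the posterior is Gamma(α + ΣXᵢ, β + n).
Batch 1: sum of counts S = 35 over n = 14 minutes.
After batch 1: Gamma(α+S, β+n) = Gamma(6.32+35, 2.98+14) = Gamma(41.32, 16.98).
Batch 2: sum of counts S = 26 over n = 9 minutes.
After batch 2: Gamma(α+S, β+n) = Gamma(41.32+26, 16.98+9) = Gamma(67.32, 25.98).
Posterior β = 25.98.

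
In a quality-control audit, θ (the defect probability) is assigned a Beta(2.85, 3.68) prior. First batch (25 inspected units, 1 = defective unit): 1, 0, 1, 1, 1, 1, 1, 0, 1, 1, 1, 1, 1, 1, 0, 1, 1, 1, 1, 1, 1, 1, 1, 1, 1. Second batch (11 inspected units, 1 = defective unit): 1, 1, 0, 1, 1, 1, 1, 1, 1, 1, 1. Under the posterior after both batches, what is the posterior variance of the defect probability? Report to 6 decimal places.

The Beta prior is conjugate to a Binomial/Bernoulli likelihood; the update adds successes to α and failures to β.
After batch 1: Beta(2.85+22, 3.68+3) = Beta(24.85, 6.68).
After batch 2: Beta(24.85+10, 6.68+1) = Beta(34.85, 7.68).
Var = αβ/((α+β)²(α+β+1)) = 34.85·7.68/(42.53²·43.53) = 0.003399.

0.003399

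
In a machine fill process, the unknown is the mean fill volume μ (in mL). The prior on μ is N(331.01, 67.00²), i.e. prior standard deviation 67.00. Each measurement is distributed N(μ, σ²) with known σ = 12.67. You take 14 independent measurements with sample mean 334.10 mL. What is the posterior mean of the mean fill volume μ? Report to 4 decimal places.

For Normal data with known variance σ², a Normal(μ₀, σ₀²) prior on μ is conjugate. Posterior precision = 1/σ₀² + n/σ²; posterior mean is the precision-weighted average of μ₀ and x̄.
n·x̄ = 14·334.10 = 4677.4.
σ₀² = 67.00² = 4489, σ² = 12.67² = 160.5289; σ² + n·σ₀² = 160.5289 + 14·4489 = 63006.5289.
Posterior mean = (μ₀/σ₀² + n·x̄/σ²)/(1/σ₀² + n/σ²) = (σ²·μ₀ + σ₀²·n·x̄)/(σ² + n·σ₀²) = (160.5289·331.01 + 4489·4677.4)/63006.5289 = 21049985.271189/63006.5289 = 334.0921.

334.0921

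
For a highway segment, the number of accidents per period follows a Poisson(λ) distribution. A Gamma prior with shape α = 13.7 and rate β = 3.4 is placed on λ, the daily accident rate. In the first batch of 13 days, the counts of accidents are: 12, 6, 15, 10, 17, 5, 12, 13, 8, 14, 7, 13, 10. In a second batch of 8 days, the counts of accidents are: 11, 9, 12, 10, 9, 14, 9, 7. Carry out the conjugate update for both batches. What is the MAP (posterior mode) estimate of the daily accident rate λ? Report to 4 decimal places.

With a Gamma(shape α, rate β) prior, the Poisson likelihood is conjugate: the posterior is Gamma(α + ΣXᵢ, β + n).
Batch 1: sum of counts S = 142 over n = 13 days.
After batch 1: Gamma(α+S, β+n) = Gamma(13.7+142, 3.4+13) = Gamma(155.7, 16.4).
Batch 2: sum of counts S = 81 over n = 8 days.
After batch 2: Gamma(α+S, β+n) = Gamma(155.7+81, 16.4+8) = Gamma(236.7, 24.4).
Mode of Gamma(α,β) for α≥1 is (α−1)/β = 235.7/24.4 = 9.6598.

9.6598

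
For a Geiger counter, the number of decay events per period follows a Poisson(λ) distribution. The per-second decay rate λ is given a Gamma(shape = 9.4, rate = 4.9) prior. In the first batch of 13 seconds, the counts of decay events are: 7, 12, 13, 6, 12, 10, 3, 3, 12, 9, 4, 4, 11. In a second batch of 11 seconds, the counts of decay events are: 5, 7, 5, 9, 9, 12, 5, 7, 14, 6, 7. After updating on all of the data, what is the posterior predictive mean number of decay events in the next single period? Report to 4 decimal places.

6.9689

With a Gamma(shape α, rate β) prior, the Poisson likelihood is conjugate: the posterior is Gamma(α + ΣXᵢ, β + n).
Batch 1: sum of counts S = 106 over n = 13 seconds.
After batch 1: Gamma(α+S, β+n) = Gamma(9.4+106, 4.9+13) = Gamma(115.4, 17.9).
Batch 2: sum of counts S = 86 over n = 11 seconds.
After batch 2: Gamma(α+S, β+n) = Gamma(115.4+86, 17.9+11) = Gamma(201.4, 28.9).
The predictive distribution for one future period is NegBinom with mean α/β = 6.9689.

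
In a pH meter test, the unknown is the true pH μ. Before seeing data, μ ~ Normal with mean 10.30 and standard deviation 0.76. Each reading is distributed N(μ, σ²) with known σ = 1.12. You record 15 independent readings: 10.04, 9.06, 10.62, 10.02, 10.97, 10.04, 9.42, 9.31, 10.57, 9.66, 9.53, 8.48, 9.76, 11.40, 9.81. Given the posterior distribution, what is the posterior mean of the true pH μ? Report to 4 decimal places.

For Normal data with known variance σ², a Normal(μ₀, σ₀²) prior on μ is conjugate. Posterior precision = 1/σ₀² + n/σ²; posterior mean is the precision-weighted average of μ₀ and x̄.
Σxᵢ = 10.04 + 9.06 + 10.62 + 10.02 + 10.97 + 10.04 + 9.42 + 9.31 + 10.57 + 9.66 + 9.53 + 8.48 + 9.76 + 11.40 + 9.81 = 148.69, so n·x̄ = 148.69.
σ₀² = 0.76² = 0.5776, σ² = 1.12² = 1.2544; σ² + n·σ₀² = 1.2544 + 15·0.5776 = 9.9184.
Posterior mean = (μ₀/σ₀² + n·x̄/σ²)/(1/σ₀² + n/σ²) = (σ²·μ₀ + σ₀²·n·x̄)/(σ² + n·σ₀²) = (1.2544·10.30 + 0.5776·148.69)/9.9184 = 98.803664/9.9184 = 9.9617.

9.9617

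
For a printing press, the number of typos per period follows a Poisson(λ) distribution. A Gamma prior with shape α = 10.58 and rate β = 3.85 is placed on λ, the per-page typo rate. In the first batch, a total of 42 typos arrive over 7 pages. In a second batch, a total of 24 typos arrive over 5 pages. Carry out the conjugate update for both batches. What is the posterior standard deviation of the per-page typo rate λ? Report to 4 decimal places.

0.5521

With a Gamma(shape α, rate β) prior, the Poisson likelihood is conjugate: the posterior is Gamma(α + ΣXᵢ, β + n).
After batch 1: Gamma(α+S, β+n) = Gamma(10.58+42, 3.85+7) = Gamma(52.58, 10.85).
After batch 2: Gamma(α+S, β+n) = Gamma(52.58+24, 10.85+5) = Gamma(76.58, 15.85).
SD = √α/β = √76.58/15.85 = 0.5521.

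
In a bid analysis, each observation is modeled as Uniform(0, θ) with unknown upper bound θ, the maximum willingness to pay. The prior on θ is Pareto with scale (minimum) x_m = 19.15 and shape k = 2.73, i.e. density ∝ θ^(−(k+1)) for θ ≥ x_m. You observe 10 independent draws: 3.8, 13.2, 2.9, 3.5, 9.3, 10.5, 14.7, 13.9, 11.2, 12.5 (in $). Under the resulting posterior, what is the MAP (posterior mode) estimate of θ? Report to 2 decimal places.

A Pareto(scale x_m, shape k) prior on the upper bound θ of Uniform(0, θ) is conjugate: posterior is Pareto(max(x_m, max xᵢ), k + n).
Sample maximum = 14.7; prior scale x_m = 19.15 → posterior scale = max = 19.15.
Posterior shape = 2.73 + 10 = 12.73.
The Pareto density is decreasing on [x_m, ∞), so the mode is x_m = 19.15.

19.15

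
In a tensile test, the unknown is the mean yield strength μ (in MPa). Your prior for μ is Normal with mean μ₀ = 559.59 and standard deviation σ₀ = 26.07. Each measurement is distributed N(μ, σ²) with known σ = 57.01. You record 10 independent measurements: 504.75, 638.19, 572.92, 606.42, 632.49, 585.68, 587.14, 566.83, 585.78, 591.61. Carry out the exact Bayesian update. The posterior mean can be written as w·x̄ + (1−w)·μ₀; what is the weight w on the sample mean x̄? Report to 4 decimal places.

For Normal data with known variance σ², a Normal(μ₀, σ₀²) prior on μ is conjugate. Posterior precision = 1/σ₀² + n/σ²; posterior mean is the precision-weighted average of μ₀ and x̄.
σ₀² = 26.07² = 679.6449, σ² = 57.01² = 3250.1401. Prior precision 1/σ₀² = 1/679.6449; data precision n/σ² = 10/3250.1401.
w = (n/σ²)/(1/σ₀² + n/σ²) = n·σ₀²/(σ² + n·σ₀²) = 10·679.6449/(3250.1401 + 10·679.6449) = 6796.449/10046.5891 = 0.6765.

0.6765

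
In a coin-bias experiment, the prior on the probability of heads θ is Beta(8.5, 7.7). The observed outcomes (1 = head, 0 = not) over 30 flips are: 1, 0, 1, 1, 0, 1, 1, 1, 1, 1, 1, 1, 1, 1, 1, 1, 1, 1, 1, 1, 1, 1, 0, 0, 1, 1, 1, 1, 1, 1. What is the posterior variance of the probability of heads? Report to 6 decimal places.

0.004007

The Beta prior is conjugate to a Binomial/Bernoulli likelihood; the update adds successes to α and failures to β.
Posterior: Beta(α+k, β+n−k) = Beta(8.5+26, 7.7+4) = Beta(34.5, 11.7).
Var = αβ/((α+β)²(α+β+1)) = 34.5·11.7/(46.2²·47.2) = 0.004007.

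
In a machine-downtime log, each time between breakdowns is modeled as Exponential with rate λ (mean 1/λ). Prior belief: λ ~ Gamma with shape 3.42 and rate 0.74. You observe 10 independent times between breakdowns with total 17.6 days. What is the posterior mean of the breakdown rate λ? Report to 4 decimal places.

0.7317

With a Gamma(shape α, rate β) prior on the exponential rate λ, the posterior after n observations with total T = Σxᵢ is Gamma(α+n, β+T).
Posterior: Gamma(3.42+10, 0.74+17.6) = Gamma(13.42, 18.34).
Posterior mean of λ = α/β = 13.42/18.34 = 0.7317.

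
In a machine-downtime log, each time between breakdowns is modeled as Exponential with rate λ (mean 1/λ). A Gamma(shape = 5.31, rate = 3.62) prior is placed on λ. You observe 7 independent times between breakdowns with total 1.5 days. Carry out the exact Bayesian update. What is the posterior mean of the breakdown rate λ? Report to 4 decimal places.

With a Gamma(shape α, rate β) prior on the exponential rate λ, the posterior after n observations with total T = Σxᵢ is Gamma(α+n, β+T).
Posterior: Gamma(5.31+7, 3.62+1.5) = Gamma(12.31, 5.12).
Posterior mean of λ = α/β = 12.31/5.12 = 2.4043.

2.4043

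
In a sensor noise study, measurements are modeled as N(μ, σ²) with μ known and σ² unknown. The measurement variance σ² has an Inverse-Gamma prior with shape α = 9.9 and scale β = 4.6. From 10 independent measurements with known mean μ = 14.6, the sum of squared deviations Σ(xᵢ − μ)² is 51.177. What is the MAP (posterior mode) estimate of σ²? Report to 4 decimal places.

1.8986

With known mean μ and an Inverse-Gamma(α, β) prior on σ², the Normal likelihood is conjugate: posterior is Inv-Gamma(α + n/2, β + Σ(xᵢ−μ)²/2).
Posterior: Inv-Gamma(9.9 + 10/2, 4.6 + 51.177/2) = Inv-Gamma(14.90, 30.1885).
Mode = β/(α+1) = 30.1885/15.90 = 1.8986.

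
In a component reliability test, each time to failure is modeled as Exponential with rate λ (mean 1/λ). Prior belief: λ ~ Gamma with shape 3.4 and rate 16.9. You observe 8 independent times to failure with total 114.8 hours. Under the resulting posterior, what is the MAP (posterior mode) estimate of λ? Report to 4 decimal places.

With a Gamma(shape α, rate β) prior on the exponential rate λ, the posterior after n observations with total T = Σxᵢ is Gamma(α+n, β+T).
Posterior: Gamma(3.4+8, 16.9+114.8) = Gamma(11.4, 131.7).
Mode = (α−1)/β = 0.0790.

0.0790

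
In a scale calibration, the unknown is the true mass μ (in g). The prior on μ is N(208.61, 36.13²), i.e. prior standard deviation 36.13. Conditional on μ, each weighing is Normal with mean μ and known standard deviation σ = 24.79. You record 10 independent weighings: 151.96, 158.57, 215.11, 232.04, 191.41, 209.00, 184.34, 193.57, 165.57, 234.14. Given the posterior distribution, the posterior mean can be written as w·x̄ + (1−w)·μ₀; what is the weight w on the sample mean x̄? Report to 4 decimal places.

0.9550

For Normal data with known variance σ², a Normal(μ₀, σ₀²) prior on μ is conjugate. Posterior precision = 1/σ₀² + n/σ²; posterior mean is the precision-weighted average of μ₀ and x̄.
σ₀² = 36.13² = 1305.3769, σ² = 24.79² = 614.5441. Prior precision 1/σ₀² = 1/1305.3769; data precision n/σ² = 10/614.5441.
w = (n/σ²)/(1/σ₀² + n/σ²) = n·σ₀²/(σ² + n·σ₀²) = 10·1305.3769/(614.5441 + 10·1305.3769) = 13053.769/13668.3131 = 0.9550.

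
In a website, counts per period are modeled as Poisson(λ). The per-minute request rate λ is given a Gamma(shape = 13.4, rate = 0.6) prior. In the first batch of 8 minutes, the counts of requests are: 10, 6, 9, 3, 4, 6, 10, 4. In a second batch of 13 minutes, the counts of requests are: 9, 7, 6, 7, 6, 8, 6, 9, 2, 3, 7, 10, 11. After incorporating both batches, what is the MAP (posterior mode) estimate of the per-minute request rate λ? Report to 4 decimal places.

7.1944

With a Gamma(shape α, rate β) prior, the Poisson likelihood is conjugate: the posterior is Gamma(α + ΣXᵢ, β + n).
Batch 1: sum of counts S = 52 over n = 8 minutes.
After batch 1: Gamma(α+S, β+n) = Gamma(13.4+52, 0.6+8) = Gamma(65.4, 8.6).
Batch 2: sum of counts S = 91 over n = 13 minutes.
After batch 2: Gamma(α+S, β+n) = Gamma(65.4+91, 8.6+13) = Gamma(156.4, 21.6).
Mode of Gamma(α,β) for α≥1 is (α−1)/β = 155.4/21.6 = 7.1944.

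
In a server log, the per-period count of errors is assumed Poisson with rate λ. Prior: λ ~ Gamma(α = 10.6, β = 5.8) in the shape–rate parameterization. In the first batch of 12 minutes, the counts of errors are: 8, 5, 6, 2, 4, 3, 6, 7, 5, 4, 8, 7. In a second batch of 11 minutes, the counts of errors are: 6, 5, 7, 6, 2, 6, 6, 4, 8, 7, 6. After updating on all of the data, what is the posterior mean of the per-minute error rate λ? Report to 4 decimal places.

4.8125

With a Gamma(shape α, rate β) prior, the Poisson likelihood is conjugate: the posterior is Gamma(α + ΣXᵢ, β + n).
Batch 1: sum of counts S = 65 over n = 12 minutes.
After batch 1: Gamma(α+S, β+n) = Gamma(10.6+65, 5.8+12) = Gamma(75.6, 17.8).
Batch 2: sum of counts S = 63 over n = 11 minutes.
After batch 2: Gamma(α+S, β+n) = Gamma(75.6+63, 17.8+11) = Gamma(138.6, 28.8).
Posterior mean = α/β = 138.6/28.8 = 4.8125.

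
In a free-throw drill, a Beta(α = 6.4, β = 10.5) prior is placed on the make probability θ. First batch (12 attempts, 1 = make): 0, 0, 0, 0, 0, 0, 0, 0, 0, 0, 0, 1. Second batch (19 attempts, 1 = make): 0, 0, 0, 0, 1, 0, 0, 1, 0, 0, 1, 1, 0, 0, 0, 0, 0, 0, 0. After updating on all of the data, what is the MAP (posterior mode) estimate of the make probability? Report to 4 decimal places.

0.2266

The Beta prior is conjugate to a Binomial/Bernoulli likelihood; the update adds successes to α and failures to β.
After batch 1: Beta(6.4+1, 10.5+11) = Beta(7.4, 21.5).
After batch 2: Beta(7.4+4, 21.5+15) = Beta(11.4, 36.5).
Mode of Beta(a,b) for a,b>1 is (a−1)/(a+b−2) = 10.4/45.9 = 0.2266.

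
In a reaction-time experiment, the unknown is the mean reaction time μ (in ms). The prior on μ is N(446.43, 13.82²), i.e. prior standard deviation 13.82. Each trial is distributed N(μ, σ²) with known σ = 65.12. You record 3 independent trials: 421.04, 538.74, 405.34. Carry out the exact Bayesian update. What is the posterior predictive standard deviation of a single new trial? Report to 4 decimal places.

66.3993

For Normal data with known variance σ², a Normal(μ₀, σ₀²) prior on μ is conjugate. Posterior precision = 1/σ₀² + n/σ²; posterior mean is the precision-weighted average of μ₀ and x̄.
σ₀² = 13.82² = 190.9924, σ² = 65.12² = 4240.6144; σ² + n·σ₀² = 4240.6144 + 3·190.9924 = 4813.5916.
Posterior precision = 1/σ₀² + n/σ² = 1/190.9924 + 3/4240.6144 = (σ² + n·σ₀²)/(σ₀²σ²) = 4813.5916/(190.9924·4240.6144); posterior variance σₙ² = σ₀²σ²/(σ² + n·σ₀²) = 190.9924·4240.6144/4813.5916 = 168.257964.
Predictive variance for one new observation = σₙ² + σ² = 190.9924·4240.6144/4813.5916 + 4240.6144 = σ²·(σ₀² + 4813.5916)/4813.5916 = 4240.6144·5004.584/4813.5916 = 4408.872364; SD = √(4240.6144·5004.584/4813.5916) = 66.3993.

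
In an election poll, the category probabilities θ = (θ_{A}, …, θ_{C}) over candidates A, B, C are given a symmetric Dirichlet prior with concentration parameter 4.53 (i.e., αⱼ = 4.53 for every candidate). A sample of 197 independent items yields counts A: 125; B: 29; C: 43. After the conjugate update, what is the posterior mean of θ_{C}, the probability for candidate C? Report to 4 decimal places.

The Dirichlet prior is conjugate to the Multinomial likelihood: each posterior αⱼ = prior αⱼ + observed count nⱼ.
Posterior concentration: (129.53, 33.53, 47.53), total = 210.59.
E[θ_{C}|data] = α_{C}/Σα = 47.53/210.59 = 0.2257.

0.2257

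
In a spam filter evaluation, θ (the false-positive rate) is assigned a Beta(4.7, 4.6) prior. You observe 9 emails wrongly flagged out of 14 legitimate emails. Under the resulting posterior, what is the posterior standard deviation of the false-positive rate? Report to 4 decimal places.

The Beta prior is conjugate to a Binomial/Bernoulli likelihood; the update adds successes to α and failures to β.
Posterior: Beta(α+k, β+n−k) = Beta(4.7+9, 4.6+5) = Beta(13.7, 9.6).
Var = αβ/((α+β)²(α+β+1)) = 13.7·9.6/(23.3²·24.3) = 0.00996951; SD = √0.00996951 = 0.0998.

0.0998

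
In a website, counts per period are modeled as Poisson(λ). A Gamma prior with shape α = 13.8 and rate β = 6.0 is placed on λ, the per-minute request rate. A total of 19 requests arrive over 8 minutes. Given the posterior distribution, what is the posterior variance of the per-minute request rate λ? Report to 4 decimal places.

With a Gamma(shape α, rate β) prior, the Poisson likelihood is conjugate: the posterior is Gamma(α + ΣXᵢ, β + n).
Posterior: Gamma(α+S, β+n) = Gamma(13.8+19, 6.0+8) = Gamma(32.8, 14.0).
Var = α/β² = 32.8/14.0² = 0.1673.

0.1673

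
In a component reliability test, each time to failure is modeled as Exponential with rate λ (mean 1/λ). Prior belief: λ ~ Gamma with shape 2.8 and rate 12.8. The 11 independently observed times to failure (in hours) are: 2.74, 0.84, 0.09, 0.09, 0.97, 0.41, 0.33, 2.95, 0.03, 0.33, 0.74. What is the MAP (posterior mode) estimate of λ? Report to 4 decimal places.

0.5735

With a Gamma(shape α, rate β) prior on the exponential rate λ, the posterior after n observations with total T = Σxᵢ is Gamma(α+n, β+T).
Sum of observations T = 9.52 hours; n = 11.
Posterior: Gamma(2.8+11, 12.8+9.52) = Gamma(13.8, 22.32).
Mode = (α−1)/β = 0.5735.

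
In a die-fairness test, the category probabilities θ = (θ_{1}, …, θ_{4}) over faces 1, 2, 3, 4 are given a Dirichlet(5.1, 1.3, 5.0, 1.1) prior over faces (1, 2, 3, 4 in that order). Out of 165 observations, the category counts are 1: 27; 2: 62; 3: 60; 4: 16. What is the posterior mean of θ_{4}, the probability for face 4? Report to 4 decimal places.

The Dirichlet prior is conjugate to the Multinomial likelihood: each posterior αⱼ = prior αⱼ + observed count nⱼ.
Posterior concentration: (32.1, 63.3, 65.0, 17.1), total = 177.5.
E[θ_{4}|data] = α_{4}/Σα = 17.1/177.5 = 0.0963.

0.0963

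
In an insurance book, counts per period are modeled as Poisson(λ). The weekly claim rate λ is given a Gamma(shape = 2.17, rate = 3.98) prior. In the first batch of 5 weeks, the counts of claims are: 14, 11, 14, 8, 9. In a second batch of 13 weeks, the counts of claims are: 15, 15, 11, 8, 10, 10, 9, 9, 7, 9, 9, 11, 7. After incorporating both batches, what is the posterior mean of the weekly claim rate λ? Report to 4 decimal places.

8.5610

With a Gamma(shape α, rate β) prior, the Poisson likelihood is conjugate: the posterior is Gamma(α + ΣXᵢ, β + n).
Batch 1: sum of counts S = 56 over n = 5 weeks.
After batch 1: Gamma(α+S, β+n) = Gamma(2.17+56, 3.98+5) = Gamma(58.17, 8.98).
Batch 2: sum of counts S = 130 over n = 13 weeks.
After batch 2: Gamma(α+S, β+n) = Gamma(58.17+130, 8.98+13) = Gamma(188.17, 21.98).
Posterior mean = α/β = 188.17/21.98 = 8.5610.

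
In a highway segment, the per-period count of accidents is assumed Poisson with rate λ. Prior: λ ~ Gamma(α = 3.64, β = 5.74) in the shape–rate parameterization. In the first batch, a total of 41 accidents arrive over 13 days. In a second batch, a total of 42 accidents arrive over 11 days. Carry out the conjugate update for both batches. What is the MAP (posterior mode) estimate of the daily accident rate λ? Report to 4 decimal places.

With a Gamma(shape α, rate β) prior, the Poisson likelihood is conjugate: the posterior is Gamma(α + ΣXᵢ, β + n).
After batch 1: Gamma(α+S, β+n) = Gamma(3.64+41, 5.74+13) = Gamma(44.64, 18.74).
After batch 2: Gamma(α+S, β+n) = Gamma(44.64+42, 18.74+11) = Gamma(86.64, 29.74).
Mode of Gamma(α,β) for α≥1 is (α−1)/β = 85.64/29.74 = 2.8796.

2.8796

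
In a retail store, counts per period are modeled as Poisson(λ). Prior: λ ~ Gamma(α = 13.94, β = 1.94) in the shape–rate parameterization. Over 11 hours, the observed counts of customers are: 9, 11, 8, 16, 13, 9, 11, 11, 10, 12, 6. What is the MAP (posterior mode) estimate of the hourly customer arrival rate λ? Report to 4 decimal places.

9.9645

With a Gamma(shape α, rate β) prior, the Poisson likelihood is conjugate: the posterior is Gamma(α + ΣXᵢ, β + n).
Sum of counts S = 116 over n = 11 hours.
Posterior: Gamma(α+S, β+n) = Gamma(13.94+116, 1.94+11) = Gamma(129.94, 12.94).
Mode of Gamma(α,β) for α≥1 is (α−1)/β = 128.94/12.94 = 9.9645.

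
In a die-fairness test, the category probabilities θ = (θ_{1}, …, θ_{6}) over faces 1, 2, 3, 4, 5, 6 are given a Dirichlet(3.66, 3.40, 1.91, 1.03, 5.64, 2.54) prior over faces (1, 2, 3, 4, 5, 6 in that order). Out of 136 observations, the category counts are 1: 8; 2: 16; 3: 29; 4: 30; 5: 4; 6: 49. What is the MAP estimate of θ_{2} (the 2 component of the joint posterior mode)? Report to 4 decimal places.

0.1242

The Dirichlet prior is conjugate to the Multinomial likelihood: each posterior αⱼ = prior αⱼ + observed count nⱼ.
Posterior concentration: (11.66, 19.40, 30.91, 31.03, 9.64, 51.54), total = 154.18.
Joint mode component: (α_{2}−1)/(Σα−K) = 18.40/148.18 = 0.1242.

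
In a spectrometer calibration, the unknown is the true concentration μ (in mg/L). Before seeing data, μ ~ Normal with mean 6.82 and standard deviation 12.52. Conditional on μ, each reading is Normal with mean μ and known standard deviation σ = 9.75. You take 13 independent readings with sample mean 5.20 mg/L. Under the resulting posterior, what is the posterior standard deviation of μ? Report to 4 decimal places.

For Normal data with known variance σ², a Normal(μ₀, σ₀²) prior on μ is conjugate. Posterior precision = 1/σ₀² + n/σ²; posterior mean is the precision-weighted average of μ₀ and x̄.
σ₀² = 12.52² = 156.7504, σ² = 9.75² = 95.0625; σ² + n·σ₀² = 95.0625 + 13·156.7504 = 2132.8177.
Posterior precision = 1/σ₀² + n/σ² = 1/156.7504 + 13/95.0625 = (σ² + n·σ₀²)/(σ₀²σ²) = 2132.8177/(156.7504·95.0625); posterior variance σₙ² = σ₀²σ²/(σ² + n·σ₀²) = 156.7504·95.0625/2132.8177 = 6.986572.
Posterior SD = √σₙ² = √(156.7504·95.0625/2132.8177) = 2.6432.

2.6432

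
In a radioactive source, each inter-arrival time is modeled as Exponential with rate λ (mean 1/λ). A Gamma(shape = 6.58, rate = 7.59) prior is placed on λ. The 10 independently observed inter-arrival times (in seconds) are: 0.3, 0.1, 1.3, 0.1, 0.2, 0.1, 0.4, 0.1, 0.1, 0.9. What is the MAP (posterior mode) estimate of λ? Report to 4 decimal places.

1.3923

With a Gamma(shape α, rate β) prior on the exponential rate λ, the posterior after n observations with total T = Σxᵢ is Gamma(α+n, β+T).
Sum of observations T = 3.6 seconds; n = 10.
Posterior: Gamma(6.58+10, 7.59+3.6) = Gamma(16.58, 11.19).
Mode = (α−1)/β = 1.3923.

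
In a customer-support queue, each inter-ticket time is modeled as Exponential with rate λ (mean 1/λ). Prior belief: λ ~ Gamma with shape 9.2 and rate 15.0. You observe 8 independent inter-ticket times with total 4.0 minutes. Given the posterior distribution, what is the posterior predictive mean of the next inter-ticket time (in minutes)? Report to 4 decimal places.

With a Gamma(shape α, rate β) prior on the exponential rate λ, the posterior after n observations with total T = Σxᵢ is Gamma(α+n, β+T).
Posterior: Gamma(9.2+8, 15.0+4.0) = Gamma(17.2, 19.0).
The predictive distribution for the next observation is Lomax; its mean is β/(α−1) = 19.0/16.2 = 1.1728.

1.1728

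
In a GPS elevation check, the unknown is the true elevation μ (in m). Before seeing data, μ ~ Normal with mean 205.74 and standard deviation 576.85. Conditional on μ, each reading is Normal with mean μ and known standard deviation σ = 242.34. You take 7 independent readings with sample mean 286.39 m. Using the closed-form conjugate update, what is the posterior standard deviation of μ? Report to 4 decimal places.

90.4626

For Normal data with known variance σ², a Normal(μ₀, σ₀²) prior on μ is conjugate. Posterior precision = 1/σ₀² + n/σ²; posterior mean is the precision-weighted average of μ₀ and x̄.
σ₀² = 576.85² = 332755.9225, σ² = 242.34² = 58728.6756; σ² + n·σ₀² = 58728.6756 + 7·332755.9225 = 2388020.1331.
Posterior precision = 1/σ₀² + n/σ² = 1/332755.9225 + 7/58728.6756 = (σ² + n·σ₀²)/(σ₀²σ²) = 2388020.1331/(332755.9225·58728.6756); posterior variance σₙ² = σ₀²σ²/(σ² + n·σ₀²) = 332755.9225·58728.6756/2388020.1331 = 8183.479844.
Posterior SD = √σₙ² = √(332755.9225·58728.6756/2388020.1331) = 90.4626.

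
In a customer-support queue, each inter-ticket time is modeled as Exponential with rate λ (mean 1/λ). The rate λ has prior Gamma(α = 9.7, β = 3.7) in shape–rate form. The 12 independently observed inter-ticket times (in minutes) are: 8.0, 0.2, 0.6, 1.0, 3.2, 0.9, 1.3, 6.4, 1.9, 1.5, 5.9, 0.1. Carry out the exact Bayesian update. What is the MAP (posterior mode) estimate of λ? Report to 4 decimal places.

With a Gamma(shape α, rate β) prior on the exponential rate λ, the posterior after n observations with total T = Σxᵢ is Gamma(α+n, β+T).
Sum of observations T = 31.0 minutes; n = 12.
Posterior: Gamma(9.7+12, 3.7+31.0) = Gamma(21.7, 34.7).
Mode = (α−1)/β = 0.5965.

0.5965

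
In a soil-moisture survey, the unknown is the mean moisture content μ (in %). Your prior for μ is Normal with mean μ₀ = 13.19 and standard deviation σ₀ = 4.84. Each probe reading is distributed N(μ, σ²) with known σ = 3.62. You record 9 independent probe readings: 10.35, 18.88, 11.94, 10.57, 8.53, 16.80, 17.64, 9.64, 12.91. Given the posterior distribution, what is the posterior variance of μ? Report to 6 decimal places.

For Normal data with known variance σ², a Normal(μ₀, σ₀²) prior on μ is conjugate. Posterior precision = 1/σ₀² + n/σ²; posterior mean is the precision-weighted average of μ₀ and x̄.
σ₀² = 4.84² = 23.4256, σ² = 3.62² = 13.1044; σ² + n·σ₀² = 13.1044 + 9·23.4256 = 223.9348.
Posterior precision = 1/σ₀² + n/σ² = 1/23.4256 + 9/13.1044 = (σ² + n·σ₀²)/(σ₀²σ²) = 223.9348/(23.4256·13.1044); posterior variance σₙ² = σ₀²σ²/(σ² + n·σ₀²) = 23.4256·13.1044/223.9348 = 1.370838.

1.370838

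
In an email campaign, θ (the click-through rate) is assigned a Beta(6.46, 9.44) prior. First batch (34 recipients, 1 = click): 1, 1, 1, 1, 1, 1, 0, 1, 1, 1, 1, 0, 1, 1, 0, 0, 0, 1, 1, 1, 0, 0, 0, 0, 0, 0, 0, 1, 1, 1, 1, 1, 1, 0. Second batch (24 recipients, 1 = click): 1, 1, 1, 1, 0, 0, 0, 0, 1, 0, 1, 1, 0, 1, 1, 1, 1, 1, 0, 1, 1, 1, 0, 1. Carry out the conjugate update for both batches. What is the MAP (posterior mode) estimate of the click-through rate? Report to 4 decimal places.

0.5905

The Beta prior is conjugate to a Binomial/Bernoulli likelihood; the update adds successes to α and failures to β.
After batch 1: Beta(6.46+21, 9.44+13) = Beta(27.46, 22.44).
After batch 2: Beta(27.46+16, 22.44+8) = Beta(43.46, 30.44).
Mode of Beta(a,b) for a,b>1 is (a−1)/(a+b−2) = 42.46/71.90 = 0.5905.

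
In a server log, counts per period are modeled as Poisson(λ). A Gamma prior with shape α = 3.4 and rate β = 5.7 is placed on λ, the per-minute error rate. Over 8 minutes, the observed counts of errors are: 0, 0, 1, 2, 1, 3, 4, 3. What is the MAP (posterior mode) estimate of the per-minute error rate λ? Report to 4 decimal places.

1.1971

With a Gamma(shape α, rate β) prior, the Poisson likelihood is conjugate: the posterior is Gamma(α + ΣXᵢ, β + n).
Sum of counts S = 14 over n = 8 minutes.
Posterior: Gamma(α+S, β+n) = Gamma(3.4+14, 5.7+8) = Gamma(17.4, 13.7).
Mode of Gamma(α,β) for α≥1 is (α−1)/β = 16.4/13.7 = 1.1971.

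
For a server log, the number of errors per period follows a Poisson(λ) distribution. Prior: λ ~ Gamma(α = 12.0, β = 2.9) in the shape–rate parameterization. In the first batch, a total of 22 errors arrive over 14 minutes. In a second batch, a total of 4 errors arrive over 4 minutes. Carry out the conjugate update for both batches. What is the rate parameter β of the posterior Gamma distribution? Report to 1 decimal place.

20.9

With a Gamma(shape α, rate β) prior, the Poisson likelihood is conjugate: the posterior is Gamma(α + ΣXᵢ, β + n).
After batch 1: Gamma(α+S, β+n) = Gamma(12.0+22, 2.9+14) = Gamma(34.0, 16.9).
After batch 2: Gamma(α+S, β+n) = Gamma(34.0+4, 16.9+4) = Gamma(38.0, 20.9).
Posterior β = 20.9.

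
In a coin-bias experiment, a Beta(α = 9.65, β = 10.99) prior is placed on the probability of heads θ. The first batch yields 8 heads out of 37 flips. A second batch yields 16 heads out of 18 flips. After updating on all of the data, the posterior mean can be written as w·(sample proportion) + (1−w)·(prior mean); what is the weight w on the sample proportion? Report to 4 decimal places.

0.7271

The Beta prior is conjugate to a Binomial/Bernoulli likelihood; the update adds successes to α and failures to β.
Total number of flips: n = 37 + 18 = 55.
Posterior mean = (α₀+k)/(α₀+β₀+n) = [n/(α₀+β₀+n)]·(k/n) + [(α₀+β₀)/(α₀+β₀+n)]·α₀/(α₀+β₀), so only n and the prior enter the weight.
The weight on the data is w = n/(α₀+β₀+n) = 55/(9.65+10.99+55) = 55/75.64 = 0.7271.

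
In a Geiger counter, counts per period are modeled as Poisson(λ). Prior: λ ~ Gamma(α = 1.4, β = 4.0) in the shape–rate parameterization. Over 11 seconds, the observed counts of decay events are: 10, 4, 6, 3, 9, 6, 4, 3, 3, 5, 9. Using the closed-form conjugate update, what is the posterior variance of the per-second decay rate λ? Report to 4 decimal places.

With a Gamma(shape α, rate β) prior, the Poisson likelihood is conjugate: the posterior is Gamma(α + ΣXᵢ, β + n).
Sum of counts S = 62 over n = 11 seconds.
Posterior: Gamma(α+S, β+n) = Gamma(1.4+62, 4.0+11) = Gamma(63.4, 15.0).
Var = α/β² = 63.4/15.0² = 0.2818.

0.2818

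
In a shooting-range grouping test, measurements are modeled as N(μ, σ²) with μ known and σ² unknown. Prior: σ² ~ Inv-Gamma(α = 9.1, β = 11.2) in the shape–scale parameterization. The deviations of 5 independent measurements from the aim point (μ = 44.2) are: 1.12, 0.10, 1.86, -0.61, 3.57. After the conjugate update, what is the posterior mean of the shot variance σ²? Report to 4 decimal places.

With known mean μ and an Inverse-Gamma(α, β) prior on σ², the Normal likelihood is conjugate: posterior is Inv-Gamma(α + n/2, β + Σ(xᵢ−μ)²/2).
Σ(xᵢ−μ)² = (1.12)² + (0.10)² + (1.86)² + (-0.61)² + (3.57)² = 17.8410.
Posterior: Inv-Gamma(9.1 + 5/2, 11.2 + 17.8410/2) = Inv-Gamma(11.60, 20.12050).
E[σ²|data] = β/(α−1) = 20.12050/10.60 = 1.8982.

1.8982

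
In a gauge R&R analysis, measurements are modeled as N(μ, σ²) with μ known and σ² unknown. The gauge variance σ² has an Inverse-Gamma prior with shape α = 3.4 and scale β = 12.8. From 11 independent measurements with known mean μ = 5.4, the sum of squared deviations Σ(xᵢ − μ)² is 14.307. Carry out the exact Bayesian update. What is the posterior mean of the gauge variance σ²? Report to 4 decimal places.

2.5258

With known mean μ and an Inverse-Gamma(α, β) prior on σ², the Normal likelihood is conjugate: posterior is Inv-Gamma(α + n/2, β + Σ(xᵢ−μ)²/2).
Posterior: Inv-Gamma(3.4 + 11/2, 12.8 + 14.307/2) = Inv-Gamma(8.90, 19.9535).
E[σ²|data] = β/(α−1) = 19.9535/7.90 = 2.5258.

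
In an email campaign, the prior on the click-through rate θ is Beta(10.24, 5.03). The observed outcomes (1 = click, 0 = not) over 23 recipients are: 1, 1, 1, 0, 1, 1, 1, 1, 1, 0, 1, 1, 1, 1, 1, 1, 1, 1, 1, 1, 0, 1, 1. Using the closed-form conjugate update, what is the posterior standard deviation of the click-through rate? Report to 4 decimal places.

The Beta prior is conjugate to a Binomial/Bernoulli likelihood; the update adds successes to α and failures to β.
Posterior: Beta(α+k, β+n−k) = Beta(10.24+20, 5.03+3) = Beta(30.24, 8.03).
Var = αβ/((α+β)²(α+β+1)) = 30.24·8.03/(38.27²·39.27) = 0.00422201; SD = √0.00422201 = 0.0650.

0.0650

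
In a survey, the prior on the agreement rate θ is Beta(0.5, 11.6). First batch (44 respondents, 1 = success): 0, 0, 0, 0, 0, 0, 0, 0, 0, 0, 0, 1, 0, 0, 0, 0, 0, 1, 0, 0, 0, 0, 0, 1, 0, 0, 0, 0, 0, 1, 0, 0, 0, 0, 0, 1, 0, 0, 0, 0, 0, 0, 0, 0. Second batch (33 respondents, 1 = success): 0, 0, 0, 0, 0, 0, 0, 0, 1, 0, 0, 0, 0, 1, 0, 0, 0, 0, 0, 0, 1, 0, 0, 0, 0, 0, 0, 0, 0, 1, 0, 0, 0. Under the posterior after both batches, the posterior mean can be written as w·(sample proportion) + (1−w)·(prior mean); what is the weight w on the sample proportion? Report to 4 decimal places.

0.8642

The Beta prior is conjugate to a Binomial/Bernoulli likelihood; the update adds successes to α and failures to β.
Total number of respondents: n = 44 + 33 = 77.
Posterior mean = (α₀+k)/(α₀+β₀+n) = [n/(α₀+β₀+n)]·(k/n) + [(α₀+β₀)/(α₀+β₀+n)]·α₀/(α₀+β₀), so only n and the prior enter the weight.
The weight on the data is w = n/(α₀+β₀+n) = 77/(0.5+11.6+77) = 77/89.1 = 0.8642.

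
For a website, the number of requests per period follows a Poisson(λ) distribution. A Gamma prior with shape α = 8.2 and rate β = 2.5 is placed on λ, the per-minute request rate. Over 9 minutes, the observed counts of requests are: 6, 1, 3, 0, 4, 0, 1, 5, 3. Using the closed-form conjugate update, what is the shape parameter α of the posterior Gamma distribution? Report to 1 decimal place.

31.2

With a Gamma(shape α, rate β) prior, the Poisson likelihood is conjugate: the posterior is Gamma(α + ΣXᵢ, β + n).
Sum of counts S = 23 over n = 9 minutes.
Posterior: Gamma(α+S, β+n) = Gamma(8.2+23, 2.5+9) = Gamma(31.2, 11.5).
Posterior α = 31.2.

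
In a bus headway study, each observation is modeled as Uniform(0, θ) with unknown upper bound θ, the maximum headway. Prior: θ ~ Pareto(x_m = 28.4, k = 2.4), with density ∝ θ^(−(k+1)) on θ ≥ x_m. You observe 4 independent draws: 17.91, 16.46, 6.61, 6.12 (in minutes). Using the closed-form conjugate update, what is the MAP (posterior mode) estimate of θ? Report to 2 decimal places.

28.40

A Pareto(scale x_m, shape k) prior on the upper bound θ of Uniform(0, θ) is conjugate: posterior is Pareto(max(x_m, max xᵢ), k + n).
Sample maximum = 17.91; prior scale x_m = 28.4 → posterior scale = max = 28.40.
Posterior shape = 2.4 + 4 = 6.4.
The Pareto density is decreasing on [x_m, ∞), so the mode is x_m = 28.40.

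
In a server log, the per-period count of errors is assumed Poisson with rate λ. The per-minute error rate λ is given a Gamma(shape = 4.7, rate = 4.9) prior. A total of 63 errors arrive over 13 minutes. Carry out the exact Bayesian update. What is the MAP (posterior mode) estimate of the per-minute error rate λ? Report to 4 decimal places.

3.7263

With a Gamma(shape α, rate β) prior, the Poisson likelihood is conjugate: the posterior is Gamma(α + ΣXᵢ, β + n).
Posterior: Gamma(α+S, β+n) = Gamma(4.7+63, 4.9+13) = Gamma(67.7, 17.9).
Mode of Gamma(α,β) for α≥1 is (α−1)/β = 66.7/17.9 = 3.7263.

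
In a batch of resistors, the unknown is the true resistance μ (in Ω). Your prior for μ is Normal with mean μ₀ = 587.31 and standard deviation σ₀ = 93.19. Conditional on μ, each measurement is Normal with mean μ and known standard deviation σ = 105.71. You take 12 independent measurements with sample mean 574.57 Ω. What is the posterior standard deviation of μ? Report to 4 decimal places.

29.0006

For Normal data with known variance σ², a Normal(μ₀, σ₀²) prior on μ is conjugate. Posterior precision = 1/σ₀² + n/σ²; posterior mean is the precision-weighted average of μ₀ and x̄.
σ₀² = 93.19² = 8684.3761, σ² = 105.71² = 11174.6041; σ² + n·σ₀² = 11174.6041 + 12·8684.3761 = 115387.1173.
Posterior precision = 1/σ₀² + n/σ² = 1/8684.3761 + 12/11174.6041 = (σ² + n·σ₀²)/(σ₀²σ²) = 115387.1173/(8684.3761·11174.6041); posterior variance σₙ² = σ₀²σ²/(σ² + n·σ₀²) = 8684.3761·11174.6041/115387.1173 = 841.033792.
Posterior SD = √σₙ² = √(8684.3761·11174.6041/115387.1173) = 29.0006.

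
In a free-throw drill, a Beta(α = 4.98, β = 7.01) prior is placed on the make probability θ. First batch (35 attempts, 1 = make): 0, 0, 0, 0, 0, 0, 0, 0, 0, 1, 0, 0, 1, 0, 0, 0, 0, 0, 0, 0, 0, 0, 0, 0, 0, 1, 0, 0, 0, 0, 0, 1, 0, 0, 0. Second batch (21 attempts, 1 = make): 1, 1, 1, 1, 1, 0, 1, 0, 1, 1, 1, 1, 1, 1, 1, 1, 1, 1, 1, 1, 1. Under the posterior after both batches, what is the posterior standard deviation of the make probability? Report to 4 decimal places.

0.0592

The Beta prior is conjugate to a Binomial/Bernoulli likelihood; the update adds successes to α and failures to β.
After batch 1: Beta(4.98+4, 7.01+31) = Beta(8.98, 38.01).
After batch 2: Beta(8.98+19, 38.01+2) = Beta(27.98, 40.01).
Var = αβ/((α+β)²(α+β+1)) = 27.98·40.01/(67.99²·68.99) = 0.00351027; SD = √0.00351027 = 0.0592.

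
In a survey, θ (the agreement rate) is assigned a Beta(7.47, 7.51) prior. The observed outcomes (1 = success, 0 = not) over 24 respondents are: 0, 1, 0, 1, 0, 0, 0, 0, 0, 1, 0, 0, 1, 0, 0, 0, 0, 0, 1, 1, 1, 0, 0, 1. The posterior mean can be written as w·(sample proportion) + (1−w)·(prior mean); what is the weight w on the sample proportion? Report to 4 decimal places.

The Beta prior is conjugate to a Binomial/Bernoulli likelihood; the update adds successes to α and failures to β.
Posterior mean = (α₀+k)/(α₀+β₀+n) = [n/(α₀+β₀+n)]·(k/n) + [(α₀+β₀)/(α₀+β₀+n)]·α₀/(α₀+β₀), so only n and the prior enter the weight.
The weight on the data is w = n/(α₀+β₀+n) = 24/(7.47+7.51+24) = 24/38.98 = 0.6157.

0.6157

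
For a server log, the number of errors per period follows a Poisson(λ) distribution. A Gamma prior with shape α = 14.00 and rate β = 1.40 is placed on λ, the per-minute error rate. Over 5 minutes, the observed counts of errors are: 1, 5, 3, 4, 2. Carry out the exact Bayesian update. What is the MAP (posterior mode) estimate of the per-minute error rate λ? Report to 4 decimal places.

With a Gamma(shape α, rate β) prior, the Poisson likelihood is conjugate: the posterior is Gamma(α + ΣXᵢ, β + n).
Sum of counts S = 15 over n = 5 minutes.
Posterior: Gamma(α+S, β+n) = Gamma(14.00+15, 1.40+5) = Gamma(29.00, 6.40).
Mode of Gamma(α,β) for α≥1 is (α−1)/β = 28.00/6.40 = 4.3750.

4.3750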